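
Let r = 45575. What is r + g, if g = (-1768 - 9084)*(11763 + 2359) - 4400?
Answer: -153210769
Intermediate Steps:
g = -153256344 (g = -10852*14122 - 4400 = -153251944 - 4400 = -153256344)
r + g = 45575 - 153256344 = -153210769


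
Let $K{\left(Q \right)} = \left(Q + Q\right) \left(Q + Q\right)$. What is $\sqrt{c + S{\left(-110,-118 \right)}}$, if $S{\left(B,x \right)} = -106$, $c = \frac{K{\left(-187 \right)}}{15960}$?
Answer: $\frac{i \sqrt{1548004290}}{3990} \approx 9.8608 i$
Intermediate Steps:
$K{\left(Q \right)} = 4 Q^{2}$ ($K{\left(Q \right)} = 2 Q 2 Q = 4 Q^{2}$)
$c = \frac{34969}{3990}$ ($c = \frac{4 \left(-187\right)^{2}}{15960} = 4 \cdot 34969 \cdot \frac{1}{15960} = 139876 \cdot \frac{1}{15960} = \frac{34969}{3990} \approx 8.7642$)
$\sqrt{c + S{\left(-110,-118 \right)}} = \sqrt{\frac{34969}{3990} - 106} = \sqrt{- \frac{387971}{3990}} = \frac{i \sqrt{1548004290}}{3990}$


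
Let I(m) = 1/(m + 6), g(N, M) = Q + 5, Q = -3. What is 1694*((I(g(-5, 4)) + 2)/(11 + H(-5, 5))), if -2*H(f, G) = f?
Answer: 14399/54 ≈ 266.65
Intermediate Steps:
H(f, G) = -f/2
g(N, M) = 2 (g(N, M) = -3 + 5 = 2)
I(m) = 1/(6 + m)
1694*((I(g(-5, 4)) + 2)/(11 + H(-5, 5))) = 1694*((1/(6 + 2) + 2)/(11 - ½*(-5))) = 1694*((1/8 + 2)/(11 + 5/2)) = 1694*((⅛ + 2)/(27/2)) = 1694*((17/8)*(2/27)) = 1694*(17/108) = 14399/54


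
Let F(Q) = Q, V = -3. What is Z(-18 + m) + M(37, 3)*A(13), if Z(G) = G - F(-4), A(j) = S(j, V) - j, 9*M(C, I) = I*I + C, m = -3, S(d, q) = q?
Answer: -889/9 ≈ -98.778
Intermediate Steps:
M(C, I) = C/9 + I²/9 (M(C, I) = (I*I + C)/9 = (I² + C)/9 = (C + I²)/9 = C/9 + I²/9)
A(j) = -3 - j
Z(G) = 4 + G (Z(G) = G - 1*(-4) = G + 4 = 4 + G)
Z(-18 + m) + M(37, 3)*A(13) = (4 + (-18 - 3)) + ((⅑)*37 + (⅑)*3²)*(-3 - 1*13) = (4 - 21) + (37/9 + (⅑)*9)*(-3 - 13) = -17 + (37/9 + 1)*(-16) = -17 + (46/9)*(-16) = -17 - 736/9 = -889/9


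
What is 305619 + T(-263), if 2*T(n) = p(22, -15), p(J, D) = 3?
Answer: 611241/2 ≈ 3.0562e+5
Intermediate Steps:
T(n) = 3/2 (T(n) = (1/2)*3 = 3/2)
305619 + T(-263) = 305619 + 3/2 = 611241/2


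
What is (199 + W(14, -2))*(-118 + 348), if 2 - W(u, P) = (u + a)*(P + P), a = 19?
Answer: 76590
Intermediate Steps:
W(u, P) = 2 - 2*P*(19 + u) (W(u, P) = 2 - (u + 19)*(P + P) = 2 - (19 + u)*2*P = 2 - 2*P*(19 + u))
(199 + W(14, -2))*(-118 + 348) = (199 + (2 - 38*(-2) - 2*(-2)*14))*(-118 + 348) = (199 + (2 + 76 + 56))*230 = (199 + 134)*230 = 333*230 = 76590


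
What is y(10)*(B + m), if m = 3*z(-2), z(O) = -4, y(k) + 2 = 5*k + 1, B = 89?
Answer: 3773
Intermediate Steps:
y(k) = -1 + 5*k (y(k) = -2 + (5*k + 1) = -2 + (1 + 5*k) = -1 + 5*k)
m = -12 (m = 3*(-4) = -12)
y(10)*(B + m) = (-1 + 5*10)*(89 - 12) = (-1 + 50)*77 = 49*77 = 3773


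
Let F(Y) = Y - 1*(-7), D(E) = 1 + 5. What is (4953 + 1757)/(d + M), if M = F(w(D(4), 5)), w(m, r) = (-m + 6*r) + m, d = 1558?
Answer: 122/29 ≈ 4.2069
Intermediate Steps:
D(E) = 6
w(m, r) = 6*r
F(Y) = 7 + Y (F(Y) = Y + 7 = 7 + Y)
M = 37 (M = 7 + 6*5 = 7 + 30 = 37)
(4953 + 1757)/(d + M) = (4953 + 1757)/(1558 + 37) = 6710/1595 = 6710*(1/1595) = 122/29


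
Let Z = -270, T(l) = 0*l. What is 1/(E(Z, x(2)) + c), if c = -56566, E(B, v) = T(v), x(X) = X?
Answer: -1/56566 ≈ -1.7678e-5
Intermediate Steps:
T(l) = 0
E(B, v) = 0
1/(E(Z, x(2)) + c) = 1/(0 - 56566) = 1/(-56566) = -1/56566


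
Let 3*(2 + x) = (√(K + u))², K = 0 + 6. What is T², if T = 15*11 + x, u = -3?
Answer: 26896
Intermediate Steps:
K = 6
x = -1 (x = -2 + (√(6 - 3))²/3 = -2 + (√3)²/3 = -2 + (⅓)*3 = -2 + 1 = -1)
T = 164 (T = 15*11 - 1 = 165 - 1 = 164)
T² = 164² = 26896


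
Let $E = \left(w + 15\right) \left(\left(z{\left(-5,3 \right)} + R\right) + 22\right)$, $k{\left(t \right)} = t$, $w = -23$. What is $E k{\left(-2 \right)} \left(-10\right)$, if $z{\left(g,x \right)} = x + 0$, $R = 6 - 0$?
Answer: $-4960$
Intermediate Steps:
$R = 6$ ($R = 6 + 0 = 6$)
$z{\left(g,x \right)} = x$
$E = -248$ ($E = \left(-23 + 15\right) \left(\left(3 + 6\right) + 22\right) = - 8 \left(9 + 22\right) = \left(-8\right) 31 = -248$)
$E k{\left(-2 \right)} \left(-10\right) = \left(-248\right) \left(-2\right) \left(-10\right) = 496 \left(-10\right) = -4960$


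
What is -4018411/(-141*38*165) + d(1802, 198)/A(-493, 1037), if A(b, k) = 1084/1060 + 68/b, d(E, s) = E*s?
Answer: 2424127157424589/6010791930 ≈ 4.0330e+5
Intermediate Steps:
A(b, k) = 271/265 + 68/b (A(b, k) = 1084*(1/1060) + 68/b = 271/265 + 68/b)
-4018411/(-141*38*165) + d(1802, 198)/A(-493, 1037) = -4018411/(-141*38*165) + (1802*198)/(271/265 + 68/(-493)) = -4018411/((-5358*165)) + 356796/(271/265 + 68*(-1/493)) = -4018411/(-884070) + 356796/(271/265 - 4/29) = -4018411*(-1/884070) + 356796/(6799/7685) = 4018411/884070 + 356796*(7685/6799) = 4018411/884070 + 2741977260/6799 = 2424127157424589/6010791930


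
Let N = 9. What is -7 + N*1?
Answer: 2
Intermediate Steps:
-7 + N*1 = -7 + 9*1 = -7 + 9 = 2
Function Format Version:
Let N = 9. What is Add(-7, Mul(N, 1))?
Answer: 2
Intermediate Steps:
Add(-7, Mul(N, 1)) = Add(-7, Mul(9, 1)) = Add(-7, 9) = 2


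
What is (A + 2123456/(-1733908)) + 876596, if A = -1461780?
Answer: -253664335632/433477 ≈ -5.8519e+5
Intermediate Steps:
(A + 2123456/(-1733908)) + 876596 = (-1461780 + 2123456/(-1733908)) + 876596 = (-1461780 + 2123456*(-1/1733908)) + 876596 = (-1461780 - 530864/433477) + 876596 = -633648539924/433477 + 876596 = -253664335632/433477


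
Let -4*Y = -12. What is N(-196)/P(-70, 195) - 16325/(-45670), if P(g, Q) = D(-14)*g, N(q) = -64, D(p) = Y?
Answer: 635113/959070 ≈ 0.66222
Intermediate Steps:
Y = 3 (Y = -¼*(-12) = 3)
D(p) = 3
P(g, Q) = 3*g
N(-196)/P(-70, 195) - 16325/(-45670) = -64/(3*(-70)) - 16325/(-45670) = -64/(-210) - 16325*(-1/45670) = -64*(-1/210) + 3265/9134 = 32/105 + 3265/9134 = 635113/959070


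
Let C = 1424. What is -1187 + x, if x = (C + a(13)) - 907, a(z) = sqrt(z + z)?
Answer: -670 + sqrt(26) ≈ -664.90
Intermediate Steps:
a(z) = sqrt(2)*sqrt(z) (a(z) = sqrt(2*z) = sqrt(2)*sqrt(z))
x = 517 + sqrt(26) (x = (1424 + sqrt(2)*sqrt(13)) - 907 = (1424 + sqrt(26)) - 907 = 517 + sqrt(26) ≈ 522.10)
-1187 + x = -1187 + (517 + sqrt(26)) = -670 + sqrt(26)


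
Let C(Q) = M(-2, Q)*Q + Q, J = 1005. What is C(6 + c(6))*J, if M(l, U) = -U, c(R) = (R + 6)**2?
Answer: -22461750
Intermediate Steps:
c(R) = (6 + R)**2
C(Q) = Q - Q**2 (C(Q) = (-Q)*Q + Q = -Q**2 + Q = Q - Q**2)
C(6 + c(6))*J = ((6 + (6 + 6)**2)*(1 - (6 + (6 + 6)**2)))*1005 = ((6 + 12**2)*(1 - (6 + 12**2)))*1005 = ((6 + 144)*(1 - (6 + 144)))*1005 = (150*(1 - 1*150))*1005 = (150*(1 - 150))*1005 = (150*(-149))*1005 = -22350*1005 = -22461750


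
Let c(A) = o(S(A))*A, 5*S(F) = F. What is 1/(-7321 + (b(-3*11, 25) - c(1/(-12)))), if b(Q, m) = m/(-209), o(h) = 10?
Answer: -1254/9179639 ≈ -0.00013661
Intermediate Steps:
S(F) = F/5
b(Q, m) = -m/209 (b(Q, m) = m*(-1/209) = -m/209)
c(A) = 10*A
1/(-7321 + (b(-3*11, 25) - c(1/(-12)))) = 1/(-7321 + (-1/209*25 - 10/(-12))) = 1/(-7321 + (-25/209 - 10*(-1)/12)) = 1/(-7321 + (-25/209 - 1*(-5/6))) = 1/(-7321 + (-25/209 + 5/6)) = 1/(-7321 + 895/1254) = 1/(-9179639/1254) = -1254/9179639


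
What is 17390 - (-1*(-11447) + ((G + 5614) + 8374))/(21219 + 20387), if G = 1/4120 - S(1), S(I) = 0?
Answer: 2980831968599/171416720 ≈ 17389.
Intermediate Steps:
G = 1/4120 (G = 1/4120 - 1*0 = 1/4120 + 0 = 1/4120 ≈ 0.00024272)
17390 - (-1*(-11447) + ((G + 5614) + 8374))/(21219 + 20387) = 17390 - (-1*(-11447) + ((1/4120 + 5614) + 8374))/(21219 + 20387) = 17390 - (11447 + (23129681/4120 + 8374))/41606 = 17390 - (11447 + 57630561/4120)/41606 = 17390 - 104792201/(4120*41606) = 17390 - 1*104792201/171416720 = 17390 - 104792201/171416720 = 2980831968599/171416720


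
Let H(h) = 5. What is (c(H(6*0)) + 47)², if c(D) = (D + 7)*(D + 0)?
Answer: 11449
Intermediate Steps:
c(D) = D*(7 + D) (c(D) = (7 + D)*D = D*(7 + D))
(c(H(6*0)) + 47)² = (5*(7 + 5) + 47)² = (5*12 + 47)² = (60 + 47)² = 107² = 11449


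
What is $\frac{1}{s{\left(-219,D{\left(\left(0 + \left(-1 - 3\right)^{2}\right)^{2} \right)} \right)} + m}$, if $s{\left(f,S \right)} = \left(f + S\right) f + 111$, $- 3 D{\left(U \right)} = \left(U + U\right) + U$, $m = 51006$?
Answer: $\frac{1}{155142} \approx 6.4457 \cdot 10^{-6}$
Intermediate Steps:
$D{\left(U \right)} = - U$ ($D{\left(U \right)} = - \frac{\left(U + U\right) + U}{3} = - \frac{2 U + U}{3} = - \frac{3 U}{3} = - U$)
$s{\left(f,S \right)} = 111 + f \left(S + f\right)$ ($s{\left(f,S \right)} = \left(S + f\right) f + 111 = f \left(S + f\right) + 111 = 111 + f \left(S + f\right)$)
$\frac{1}{s{\left(-219,D{\left(\left(0 + \left(-1 - 3\right)^{2}\right)^{2} \right)} \right)} + m} = \frac{1}{\left(111 + \left(-219\right)^{2} + - \left(0 + \left(-1 - 3\right)^{2}\right)^{2} \left(-219\right)\right) + 51006} = \frac{1}{\left(111 + 47961 + - \left(0 + \left(-4\right)^{2}\right)^{2} \left(-219\right)\right) + 51006} = \frac{1}{\left(111 + 47961 + - \left(0 + 16\right)^{2} \left(-219\right)\right) + 51006} = \frac{1}{\left(111 + 47961 + - 16^{2} \left(-219\right)\right) + 51006} = \frac{1}{\left(111 + 47961 + \left(-1\right) 256 \left(-219\right)\right) + 51006} = \frac{1}{\left(111 + 47961 - -56064\right) + 51006} = \frac{1}{\left(111 + 47961 + 56064\right) + 51006} = \frac{1}{104136 + 51006} = \frac{1}{155142}$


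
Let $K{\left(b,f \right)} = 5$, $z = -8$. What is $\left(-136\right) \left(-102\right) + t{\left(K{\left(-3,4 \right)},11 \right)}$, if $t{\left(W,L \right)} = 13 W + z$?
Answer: $13929$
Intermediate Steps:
$t{\left(W,L \right)} = -8 + 13 W$ ($t{\left(W,L \right)} = 13 W - 8 = -8 + 13 W$)
$\left(-136\right) \left(-102\right) + t{\left(K{\left(-3,4 \right)},11 \right)} = \left(-136\right) \left(-102\right) + \left(-8 + 13 \cdot 5\right) = 13872 + \left(-8 + 65\right) = 13872 + 57 = 13929$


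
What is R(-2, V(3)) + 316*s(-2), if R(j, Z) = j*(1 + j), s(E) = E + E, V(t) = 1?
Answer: -1262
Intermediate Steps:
s(E) = 2*E
R(-2, V(3)) + 316*s(-2) = -2*(1 - 2) + 316*(2*(-2)) = -2*(-1) + 316*(-4) = 2 - 1264 = -1262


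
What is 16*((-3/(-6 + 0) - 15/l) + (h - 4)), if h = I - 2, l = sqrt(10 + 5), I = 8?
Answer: 40 - 16*sqrt(15) ≈ -21.968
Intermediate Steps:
l = sqrt(15) ≈ 3.8730
h = 6 (h = 8 - 2 = 6)
16*((-3/(-6 + 0) - 15/l) + (h - 4)) = 16*((-3/(-6 + 0) - 15*sqrt(15)/15) + (6 - 4)) = 16*((-3/(-6) - sqrt(15)) + 2) = 16*((-3*(-1/6) - sqrt(15)) + 2) = 16*((1/2 - sqrt(15)) + 2) = 16*(5/2 - sqrt(15)) = 40 - 16*sqrt(15)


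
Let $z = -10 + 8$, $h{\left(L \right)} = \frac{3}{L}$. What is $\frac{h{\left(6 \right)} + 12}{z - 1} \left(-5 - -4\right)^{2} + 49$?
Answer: $\frac{269}{6} \approx 44.833$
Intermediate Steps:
$z = -2$
$\frac{h{\left(6 \right)} + 12}{z - 1} \left(-5 - -4\right)^{2} + 49 = \frac{\frac{3}{6} + 12}{-2 - 1} \left(-5 - -4\right)^{2} + 49 = \frac{3 \cdot \frac{1}{6} + 12}{-2 - 1} \left(-5 + 4\right)^{2} + 49 = \frac{\frac{1}{2} + 12}{-3} \left(-1\right)^{2} + 49 = \frac{25}{2} \left(- \frac{1}{3}\right) 1 + 49 = \left(- \frac{25}{6}\right) 1 + 49 = - \frac{25}{6} + 49 = \frac{269}{6}$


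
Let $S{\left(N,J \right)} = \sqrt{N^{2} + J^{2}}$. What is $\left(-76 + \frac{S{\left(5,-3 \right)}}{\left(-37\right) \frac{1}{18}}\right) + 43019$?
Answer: $42943 - \frac{18 \sqrt{34}}{37} \approx 42940.0$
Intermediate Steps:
$S{\left(N,J \right)} = \sqrt{J^{2} + N^{2}}$
$\left(-76 + \frac{S{\left(5,-3 \right)}}{\left(-37\right) \frac{1}{18}}\right) + 43019 = \left(-76 + \frac{\sqrt{\left(-3\right)^{2} + 5^{2}}}{\left(-37\right) \frac{1}{18}}\right) + 43019 = \left(-76 + \frac{\sqrt{9 + 25}}{\left(-37\right) \frac{1}{18}}\right) + 43019 = \left(-76 + \frac{\sqrt{34}}{- \frac{37}{18}}\right) + 43019 = \left(-76 - \frac{18 \sqrt{34}}{37}\right) + 43019 = 42943 - \frac{18 \sqrt{34}}{37}$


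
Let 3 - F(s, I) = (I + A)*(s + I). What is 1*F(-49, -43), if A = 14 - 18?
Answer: -4321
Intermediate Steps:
A = -4
F(s, I) = 3 - (-4 + I)*(I + s) (F(s, I) = 3 - (I - 4)*(s + I) = 3 - (-4 + I)*(I + s))
1*F(-49, -43) = 1*(3 - 1*(-43)² + 4*(-43) + 4*(-49) - 1*(-43)*(-49)) = 1*(3 - 1*1849 - 172 - 196 - 2107) = 1*(3 - 1849 - 172 - 196 - 2107) = 1*(-4321) = -4321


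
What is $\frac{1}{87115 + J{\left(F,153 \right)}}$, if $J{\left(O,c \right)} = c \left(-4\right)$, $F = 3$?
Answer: $\frac{1}{86503} \approx 1.156 \cdot 10^{-5}$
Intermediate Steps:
$J{\left(O,c \right)} = - 4 c$
$\frac{1}{87115 + J{\left(F,153 \right)}} = \frac{1}{87115 - 612} = \frac{1}{86503}$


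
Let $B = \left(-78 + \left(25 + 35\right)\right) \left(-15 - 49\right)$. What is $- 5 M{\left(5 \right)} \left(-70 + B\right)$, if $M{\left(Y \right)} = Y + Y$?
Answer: $-54100$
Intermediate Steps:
$B = 1152$ ($B = \left(-78 + 60\right) \left(-64\right) = \left(-18\right) \left(-64\right) = 1152$)
$M{\left(Y \right)} = 2 Y$
$- 5 M{\left(5 \right)} \left(-70 + B\right) = - 5 \cdot 2 \cdot 5 \left(-70 + 1152\right) = \left(-5\right) 10 \cdot 1082 = \left(-50\right) 1082 = -54100$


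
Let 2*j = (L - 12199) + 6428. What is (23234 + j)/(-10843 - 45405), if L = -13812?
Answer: -26885/112496 ≈ -0.23899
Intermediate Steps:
j = -19583/2 (j = ((-13812 - 12199) + 6428)/2 = (-26011 + 6428)/2 = (½)*(-19583) = -19583/2 ≈ -9791.5)
(23234 + j)/(-10843 - 45405) = (23234 - 19583/2)/(-10843 - 45405) = (26885/2)/(-56248) = (26885/2)*(-1/56248) = -26885/112496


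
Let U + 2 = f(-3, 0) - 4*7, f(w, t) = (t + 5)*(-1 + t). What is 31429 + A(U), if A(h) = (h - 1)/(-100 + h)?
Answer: 471439/15 ≈ 31429.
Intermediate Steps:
f(w, t) = (-1 + t)*(5 + t) (f(w, t) = (5 + t)*(-1 + t) = (-1 + t)*(5 + t))
U = -35 (U = -2 + ((-5 + 0² + 4*0) - 4*7) = -2 + ((-5 + 0 + 0) - 28) = -2 + (-5 - 28) = -2 - 33 = -35)
A(h) = (-1 + h)/(-100 + h)
31429 + A(U) = 31429 + (-1 - 35)/(-100 - 35) = 31429 - 36/(-135) = 31429 - 1/135*(-36) = 31429 + 4/15 = 471439/15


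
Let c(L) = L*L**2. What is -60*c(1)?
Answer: -60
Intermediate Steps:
c(L) = L**3
-60*c(1) = -60*1**3 = -60*1 = -60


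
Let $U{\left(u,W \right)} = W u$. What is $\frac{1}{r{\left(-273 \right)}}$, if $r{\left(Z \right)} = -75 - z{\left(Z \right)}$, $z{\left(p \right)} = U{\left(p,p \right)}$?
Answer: $- \frac{1}{74604} \approx -1.3404 \cdot 10^{-5}$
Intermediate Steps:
$z{\left(p \right)} = p^{2}$ ($z{\left(p \right)} = p p = p^{2}$)
$r{\left(Z \right)} = -75 - Z^{2}$
$\frac{1}{r{\left(-273 \right)}} = \frac{1}{-75 - \left(-273\right)^{2}} = \frac{1}{-75 - 74529} = \frac{1}{-74604} = - \frac{1}{74604}$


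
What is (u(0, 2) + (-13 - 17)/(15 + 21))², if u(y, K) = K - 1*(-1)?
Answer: 169/36 ≈ 4.6944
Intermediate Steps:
u(y, K) = 1 + K (u(y, K) = K + 1 = 1 + K)
(u(0, 2) + (-13 - 17)/(15 + 21))² = ((1 + 2) + (-13 - 17)/(15 + 21))² = (3 - 30/36)² = (3 - 30*1/36)² = (3 - ⅚)² = (13/6)² = 169/36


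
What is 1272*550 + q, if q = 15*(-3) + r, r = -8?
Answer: 699547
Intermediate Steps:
q = -53 (q = 15*(-3) - 8 = -45 - 8 = -53)
1272*550 + q = 1272*550 - 53 = 699600 - 53 = 699547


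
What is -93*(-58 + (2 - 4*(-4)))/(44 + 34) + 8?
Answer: 724/13 ≈ 55.692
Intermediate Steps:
-93*(-58 + (2 - 4*(-4)))/(44 + 34) + 8 = -93*(-58 + (2 + 16))/78 + 8 = -93*(-58 + 18)/78 + 8 = -(-3720)/78 + 8 = -93*(-20/39) + 8 = 620/13 + 8 = 724/13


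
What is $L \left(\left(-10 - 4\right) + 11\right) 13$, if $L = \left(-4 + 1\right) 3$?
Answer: $351$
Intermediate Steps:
$L = -9$ ($L = \left(-3\right) 3 = -9$)
$L \left(\left(-10 - 4\right) + 11\right) 13 = - 9 \left(\left(-10 - 4\right) + 11\right) 13 = - 9 \left(-14 + 11\right) 13 = \left(-9\right) \left(-3\right) 13 = 27 \cdot 13 = 351$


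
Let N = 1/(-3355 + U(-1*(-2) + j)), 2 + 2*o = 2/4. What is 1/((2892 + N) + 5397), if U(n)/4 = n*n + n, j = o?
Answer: 13375/110865371 ≈ 0.00012064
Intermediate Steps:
o = -3/4 (o = -1 + (2/4)/2 = -1 + (2*(1/4))/2 = -1 + (1/2)*(1/2) = -1 + 1/4 = -3/4 ≈ -0.75000)
j = -3/4 ≈ -0.75000
U(n) = 4*n + 4*n**2 (U(n) = 4*(n*n + n) = 4*(n**2 + n) = 4*(n + n**2) = 4*n + 4*n**2)
N = -4/13375 (N = 1/(-3355 + 4*(-1*(-2) - 3/4)*(1 + (-1*(-2) - 3/4))) = 1/(-3355 + 4*(2 - 3/4)*(1 + (2 - 3/4))) = 1/(-3355 + 4*(5/4)*(1 + 5/4)) = 1/(-3355 + 4*(5/4)*(9/4)) = 1/(-3355 + 45/4) = 1/(-13375/4) = -4/13375 ≈ -0.00029907)
1/((2892 + N) + 5397) = 1/((2892 - 4/13375) + 5397) = 1/(38680496/13375 + 5397) = 1/(110865371/13375) = 13375/110865371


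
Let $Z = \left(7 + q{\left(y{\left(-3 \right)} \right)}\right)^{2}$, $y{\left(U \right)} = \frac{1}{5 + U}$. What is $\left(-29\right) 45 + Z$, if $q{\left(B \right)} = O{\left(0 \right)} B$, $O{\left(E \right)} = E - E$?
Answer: $-1256$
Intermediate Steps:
$O{\left(E \right)} = 0$
$q{\left(B \right)} = 0$ ($q{\left(B \right)} = 0 B = 0$)
$Z = 49$ ($Z = \left(7 + 0\right)^{2} = 7^{2} = 49$)
$\left(-29\right) 45 + Z = \left(-29\right) 45 + 49 = -1305 + 49 = -1256$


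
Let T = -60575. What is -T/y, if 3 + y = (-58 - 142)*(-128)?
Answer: 60575/25597 ≈ 2.3665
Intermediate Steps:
y = 25597 (y = -3 + (-58 - 142)*(-128) = -3 - 200*(-128) = -3 + 25600 = 25597)
-T/y = -(-60575)/25597 = -1*(-60575/25597) = 60575/25597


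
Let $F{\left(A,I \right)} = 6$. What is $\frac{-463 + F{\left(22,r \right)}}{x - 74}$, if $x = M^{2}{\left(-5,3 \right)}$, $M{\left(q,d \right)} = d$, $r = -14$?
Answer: $\frac{457}{65} \approx 7.0308$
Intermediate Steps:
$x = 9$ ($x = 3^{2} = 9$)
$\frac{-463 + F{\left(22,r \right)}}{x - 74} = \frac{-463 + 6}{9 - 74} = - \frac{457}{-65} = \left(-457\right) \left(- \frac{1}{65}\right) = \frac{457}{65}$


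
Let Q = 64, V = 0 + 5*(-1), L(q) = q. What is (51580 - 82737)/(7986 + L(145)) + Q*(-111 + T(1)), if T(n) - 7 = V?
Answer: -56753013/8131 ≈ -6979.8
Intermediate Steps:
V = -5 (V = 0 - 5 = -5)
T(n) = 2 (T(n) = 7 - 5 = 2)
(51580 - 82737)/(7986 + L(145)) + Q*(-111 + T(1)) = (51580 - 82737)/(7986 + 145) + 64*(-111 + 2) = -31157/8131 + 64*(-109) = -31157*1/8131 - 6976 = -31157/8131 - 6976 = -56753013/8131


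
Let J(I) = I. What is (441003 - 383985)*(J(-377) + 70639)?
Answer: 4006198716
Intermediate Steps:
(441003 - 383985)*(J(-377) + 70639) = (441003 - 383985)*(-377 + 70639) = 57018*70262 = 4006198716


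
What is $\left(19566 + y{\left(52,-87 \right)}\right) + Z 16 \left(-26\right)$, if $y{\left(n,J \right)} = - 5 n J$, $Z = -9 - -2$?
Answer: $45098$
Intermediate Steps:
$Z = -7$ ($Z = -9 + 2 = -7$)
$y{\left(n,J \right)} = - 5 J n$
$\left(19566 + y{\left(52,-87 \right)}\right) + Z 16 \left(-26\right) = \left(19566 - \left(-435\right) 52\right) + \left(-7\right) 16 \left(-26\right) = \left(19566 + 22620\right) - -2912 = 42186 + 2912 = 45098$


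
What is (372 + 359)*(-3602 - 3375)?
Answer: -5100187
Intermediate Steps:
(372 + 359)*(-3602 - 3375) = 731*(-6977) = -5100187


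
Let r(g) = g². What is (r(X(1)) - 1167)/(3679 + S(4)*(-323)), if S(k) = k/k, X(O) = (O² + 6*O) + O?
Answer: -1103/3356 ≈ -0.32867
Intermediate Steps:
X(O) = O² + 7*O
S(k) = 1
(r(X(1)) - 1167)/(3679 + S(4)*(-323)) = ((1*(7 + 1))² - 1167)/(3679 + 1*(-323)) = ((1*8)² - 1167)/(3679 - 323) = (8² - 1167)/3356 = (64 - 1167)*(1/3356) = -1103*1/3356 = -1103/3356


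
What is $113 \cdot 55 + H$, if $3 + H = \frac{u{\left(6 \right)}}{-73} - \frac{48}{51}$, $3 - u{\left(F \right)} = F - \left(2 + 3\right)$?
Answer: $\frac{7707890}{1241} \approx 6211.0$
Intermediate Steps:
$u{\left(F \right)} = 8 - F$ ($u{\left(F \right)} = 3 - \left(F - \left(2 + 3\right)\right) = 3 - \left(F - 5\right) = 3 - \left(-5 + F\right) = 8 - F$)
$H = - \frac{4925}{1241}$ ($H = -3 - \left(\frac{16}{17} - \frac{8 - 6}{-73}\right) = -3 - \left(\frac{16}{17} - \left(8 - 6\right) \left(- \frac{1}{73}\right)\right) = -3 + \left(2 \left(- \frac{1}{73}\right) - \frac{16}{17}\right) = -3 - \frac{1202}{1241} = - \frac{4925}{1241} \approx -3.9686$)
$113 \cdot 55 + H = 113 \cdot 55 - \frac{4925}{1241} = 6215 - \frac{4925}{1241} = \frac{7707890}{1241}$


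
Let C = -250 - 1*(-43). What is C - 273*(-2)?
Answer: 339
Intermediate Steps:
C = -207 (C = -250 + 43 = -207)
C - 273*(-2) = -207 - 273*(-2) = -207 + 546 = 339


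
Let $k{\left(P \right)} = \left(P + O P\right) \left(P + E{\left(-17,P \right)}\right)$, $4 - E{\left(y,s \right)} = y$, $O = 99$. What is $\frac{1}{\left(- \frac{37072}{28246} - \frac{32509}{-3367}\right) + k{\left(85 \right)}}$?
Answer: $\frac{47552141}{42844875754895} \approx 1.1099 \cdot 10^{-6}$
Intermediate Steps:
$E{\left(y,s \right)} = 4 - y$
$k{\left(P \right)} = 100 P \left(21 + P\right)$ ($k{\left(P \right)} = \left(P + 99 P\right) \left(P + \left(4 - -17\right)\right) = 100 P \left(P + \left(4 + 17\right)\right) = 100 P \left(P + 21\right) = 100 P \left(21 + P\right)$)
$\frac{1}{\left(- \frac{37072}{28246} - \frac{32509}{-3367}\right) + k{\left(85 \right)}} = \frac{1}{\left(- \frac{37072}{28246} - \frac{32509}{-3367}\right) + 100 \cdot 85 \left(21 + 85\right)} = \frac{1}{\left(\left(-37072\right) \frac{1}{28246} - - \frac{32509}{3367}\right) + 100 \cdot 85 \cdot 106} = \frac{1}{\left(- \frac{18536}{14123} + \frac{32509}{3367}\right) + 901000} = \frac{1}{\frac{396713895}{47552141} + 901000} = \frac{1}{\frac{42844875754895}{47552141}} = \frac{47552141}{42844875754895}$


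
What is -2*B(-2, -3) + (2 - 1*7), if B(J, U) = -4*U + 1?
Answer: -31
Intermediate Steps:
B(J, U) = 1 - 4*U
-2*B(-2, -3) + (2 - 1*7) = -2*(1 - 4*(-3)) + (2 - 1*7) = -2*(1 + 12) + (2 - 7) = -2*13 - 5 = -26 - 5 = -31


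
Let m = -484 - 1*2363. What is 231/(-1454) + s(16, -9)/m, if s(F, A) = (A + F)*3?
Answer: -229397/1379846 ≈ -0.16625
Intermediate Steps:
s(F, A) = 3*A + 3*F
m = -2847 (m = -484 - 2363 = -2847)
231/(-1454) + s(16, -9)/m = 231/(-1454) + (3*(-9) + 3*16)/(-2847) = 231*(-1/1454) + (-27 + 48)*(-1/2847) = -231/1454 + 21*(-1/2847) = -231/1454 - 7/949 = -229397/1379846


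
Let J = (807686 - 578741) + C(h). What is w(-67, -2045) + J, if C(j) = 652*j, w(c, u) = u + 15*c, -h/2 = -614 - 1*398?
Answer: 1545543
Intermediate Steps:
h = 2024 (h = -2*(-614 - 1*398) = -2*(-614 - 398) = -2*(-1012) = 2024)
J = 1548593 (J = (807686 - 578741) + 652*2024 = 228945 + 1319648 = 1548593)
w(-67, -2045) + J = (-2045 + 15*(-67)) + 1548593 = (-2045 - 1005) + 1548593 = -3050 + 1548593 = 1545543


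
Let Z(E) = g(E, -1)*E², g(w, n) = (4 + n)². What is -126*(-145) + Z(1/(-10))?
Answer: 1827009/100 ≈ 18270.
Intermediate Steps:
Z(E) = 9*E² (Z(E) = (4 - 1)²*E² = 3²*E² = 9*E²)
-126*(-145) + Z(1/(-10)) = -126*(-145) + 9*(1/(-10))² = 18270 + 9*(-⅒)² = 18270 + 9*(1/100) = 18270 + 9/100 = 1827009/100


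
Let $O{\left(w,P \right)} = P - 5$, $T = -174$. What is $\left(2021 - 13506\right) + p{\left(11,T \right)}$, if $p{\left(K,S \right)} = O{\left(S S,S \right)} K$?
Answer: $-13454$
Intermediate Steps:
$O{\left(w,P \right)} = -5 + P$
$p{\left(K,S \right)} = K \left(-5 + S\right)$ ($p{\left(K,S \right)} = \left(-5 + S\right) K = K \left(-5 + S\right)$)
$\left(2021 - 13506\right) + p{\left(11,T \right)} = \left(2021 - 13506\right) + 11 \left(-5 - 174\right) = -11485 + 11 \left(-179\right) = -11485 - 1969 = -13454$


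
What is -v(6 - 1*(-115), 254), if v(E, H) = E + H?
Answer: -375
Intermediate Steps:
-v(6 - 1*(-115), 254) = -((6 - 1*(-115)) + 254) = -((6 + 115) + 254) = -(121 + 254) = -1*375 = -375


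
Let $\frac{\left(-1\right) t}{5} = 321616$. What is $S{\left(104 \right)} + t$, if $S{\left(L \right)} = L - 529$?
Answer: $-1608505$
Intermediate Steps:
$t = -1608080$ ($t = \left(-5\right) 321616 = -1608080$)
$S{\left(L \right)} = -529 + L$
$S{\left(104 \right)} + t = \left(-529 + 104\right) - 1608080 = -425 - 1608080 = -1608505$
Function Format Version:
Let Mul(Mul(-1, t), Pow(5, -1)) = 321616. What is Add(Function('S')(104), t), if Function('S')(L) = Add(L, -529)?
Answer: -1608505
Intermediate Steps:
t = -1608080 (t = Mul(-5, 321616) = -1608080)
Function('S')(L) = Add(-529, L)
Add(Function('S')(104), t) = Add(Add(-529, 104), -1608080) = Add(-425, -1608080) = -1608505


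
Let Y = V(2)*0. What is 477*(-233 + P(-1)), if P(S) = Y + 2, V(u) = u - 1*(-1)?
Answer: -110187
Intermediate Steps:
V(u) = 1 + u (V(u) = u + 1 = 1 + u)
Y = 0 (Y = (1 + 2)*0 = 3*0 = 0)
P(S) = 2 (P(S) = 0 + 2 = 2)
477*(-233 + P(-1)) = 477*(-233 + 2) = 477*(-231) = -110187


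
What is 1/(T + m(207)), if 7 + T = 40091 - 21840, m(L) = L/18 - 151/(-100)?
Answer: 100/1825701 ≈ 5.4773e-5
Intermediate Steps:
m(L) = 151/100 + L/18 (m(L) = L*(1/18) - 151*(-1/100) = L/18 + 151/100 = 151/100 + L/18)
T = 18244 (T = -7 + (40091 - 21840) = -7 + 18251 = 18244)
1/(T + m(207)) = 1/(18244 + (151/100 + (1/18)*207)) = 1/(18244 + (151/100 + 23/2)) = 1/(18244 + 1301/100) = 1/(1825701/100) = 100/1825701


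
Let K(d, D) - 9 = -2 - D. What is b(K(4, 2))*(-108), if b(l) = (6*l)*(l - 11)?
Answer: 19440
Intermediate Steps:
K(d, D) = 7 - D (K(d, D) = 9 + (-2 - D) = 7 - D)
b(l) = 6*l*(-11 + l) (b(l) = (6*l)*(-11 + l) = 6*l*(-11 + l))
b(K(4, 2))*(-108) = (6*(7 - 1*2)*(-11 + (7 - 1*2)))*(-108) = (6*(7 - 2)*(-11 + (7 - 2)))*(-108) = (6*5*(-11 + 5))*(-108) = (6*5*(-6))*(-108) = -180*(-108) = 19440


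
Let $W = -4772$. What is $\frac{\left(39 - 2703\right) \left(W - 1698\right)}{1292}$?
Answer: $\frac{4309020}{323} \approx 13341.0$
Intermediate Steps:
$\frac{\left(39 - 2703\right) \left(W - 1698\right)}{1292} = \frac{\left(39 - 2703\right) \left(-4772 - 1698\right)}{1292} = \left(-2664\right) \left(-6470\right) \frac{1}{1292} = 17236080 \cdot \frac{1}{1292} = \frac{4309020}{323}$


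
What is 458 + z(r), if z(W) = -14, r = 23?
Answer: 444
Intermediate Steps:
458 + z(r) = 458 - 14 = 444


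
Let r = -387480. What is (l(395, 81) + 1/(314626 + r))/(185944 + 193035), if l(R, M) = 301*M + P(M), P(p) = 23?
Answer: 1777929015/27610136066 ≈ 0.064394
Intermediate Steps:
l(R, M) = 23 + 301*M (l(R, M) = 301*M + 23 = 23 + 301*M)
(l(395, 81) + 1/(314626 + r))/(185944 + 193035) = ((23 + 301*81) + 1/(314626 - 387480))/(185944 + 193035) = ((23 + 24381) + 1/(-72854))/378979 = (24404 - 1/72854)*(1/378979) = (1777929015/72854)*(1/378979) = 1777929015/27610136066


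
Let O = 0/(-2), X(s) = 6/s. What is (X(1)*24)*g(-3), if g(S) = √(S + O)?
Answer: 144*I*√3 ≈ 249.42*I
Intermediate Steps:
O = 0 (O = 0*(-½) = 0)
g(S) = √S (g(S) = √(S + 0) = √S)
(X(1)*24)*g(-3) = ((6/1)*24)*√(-3) = ((6*1)*24)*(I*√3) = (6*24)*(I*√3) = 144*(I*√3) = 144*I*√3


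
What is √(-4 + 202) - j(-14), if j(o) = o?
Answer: 14 + 3*√22 ≈ 28.071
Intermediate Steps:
√(-4 + 202) - j(-14) = √(-4 + 202) - 1*(-14) = √198 + 14 = 3*√22 + 14 = 14 + 3*√22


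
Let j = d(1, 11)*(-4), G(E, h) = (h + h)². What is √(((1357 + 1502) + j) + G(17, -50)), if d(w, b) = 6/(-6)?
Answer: √12863 ≈ 113.42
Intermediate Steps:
d(w, b) = -1 (d(w, b) = 6*(-⅙) = -1)
G(E, h) = 4*h² (G(E, h) = (2*h)² = 4*h²)
j = 4 (j = -1*(-4) = 4)
√(((1357 + 1502) + j) + G(17, -50)) = √(((1357 + 1502) + 4) + 4*(-50)²) = √((2859 + 4) + 4*2500) = √(2863 + 10000) = √12863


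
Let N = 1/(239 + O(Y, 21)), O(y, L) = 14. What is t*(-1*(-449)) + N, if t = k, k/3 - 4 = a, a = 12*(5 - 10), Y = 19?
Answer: -19084295/253 ≈ -75432.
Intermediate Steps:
a = -60 (a = 12*(-5) = -60)
k = -168 (k = 12 + 3*(-60) = 12 - 180 = -168)
t = -168
N = 1/253 (N = 1/(239 + 14) = 1/253 ≈ 0.0039526)
t*(-1*(-449)) + N = -(-168)*(-449) + 1/253 = -168*449 + 1/253 = -75432 + 1/253 = -19084295/253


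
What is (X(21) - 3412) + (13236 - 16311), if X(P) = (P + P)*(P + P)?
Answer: -4723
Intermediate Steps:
X(P) = 4*P² (X(P) = (2*P)*(2*P) = 4*P²)
(X(21) - 3412) + (13236 - 16311) = (4*21² - 3412) + (13236 - 16311) = (4*441 - 3412) - 3075 = (1764 - 3412) - 3075 = -1648 - 3075 = -4723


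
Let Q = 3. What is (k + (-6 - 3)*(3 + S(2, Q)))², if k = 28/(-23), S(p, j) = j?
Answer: 1612900/529 ≈ 3049.0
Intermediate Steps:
k = -28/23 (k = 28*(-1/23) = -28/23 ≈ -1.2174)
(k + (-6 - 3)*(3 + S(2, Q)))² = (-28/23 + (-6 - 3)*(3 + 3))² = (-28/23 - 9*6)² = (-28/23 - 54)² = (-1270/23)² = 1612900/529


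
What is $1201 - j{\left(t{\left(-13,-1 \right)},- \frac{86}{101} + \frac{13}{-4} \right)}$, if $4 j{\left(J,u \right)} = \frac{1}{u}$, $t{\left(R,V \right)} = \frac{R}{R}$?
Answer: $\frac{1990158}{1657} \approx 1201.1$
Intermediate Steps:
$t{\left(R,V \right)} = 1$
$j{\left(J,u \right)} = \frac{1}{4 u}$
$1201 - j{\left(t{\left(-13,-1 \right)},- \frac{86}{101} + \frac{13}{-4} \right)} = 1201 - \frac{1}{4 \left(- \frac{86}{101} + \frac{13}{-4}\right)} = 1201 - \frac{1}{4 \left(\left(-86\right) \frac{1}{101} + 13 \left(- \frac{1}{4}\right)\right)} = 1201 - \frac{1}{4 \left(- \frac{86}{101} - \frac{13}{4}\right)} = 1201 - \frac{1}{4 \left(- \frac{1657}{404}\right)} = 1201 - \frac{1}{4} \left(- \frac{404}{1657}\right) = 1201 - - \frac{101}{1657} = 1201 + \frac{101}{1657} = \frac{1990158}{1657}$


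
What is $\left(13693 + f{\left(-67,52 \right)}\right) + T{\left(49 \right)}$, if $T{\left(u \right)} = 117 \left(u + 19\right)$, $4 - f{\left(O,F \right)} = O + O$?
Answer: $21787$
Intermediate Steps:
$f{\left(O,F \right)} = 4 - 2 O$ ($f{\left(O,F \right)} = 4 - \left(O + O\right) = 4 - 2 O$)
$T{\left(u \right)} = 2223 + 117 u$ ($T{\left(u \right)} = 117 \left(19 + u\right) = 2223 + 117 u$)
$\left(13693 + f{\left(-67,52 \right)}\right) + T{\left(49 \right)} = \left(13693 + \left(4 - -134\right)\right) + \left(2223 + 117 \cdot 49\right) = \left(13693 + \left(4 + 134\right)\right) + \left(2223 + 5733\right) = \left(13693 + 138\right) + 7956 = 13831 + 7956 = 21787$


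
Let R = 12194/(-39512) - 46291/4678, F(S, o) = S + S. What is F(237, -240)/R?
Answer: -21903200616/471523381 ≈ -46.452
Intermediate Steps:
F(S, o) = 2*S
R = -471523381/46209284 (R = 12194*(-1/39512) - 46291*1/4678 = -6097/19756 - 46291/4678 = -471523381/46209284 ≈ -10.204)
F(237, -240)/R = (2*237)/(-471523381/46209284) = 474*(-46209284/471523381) = -21903200616/471523381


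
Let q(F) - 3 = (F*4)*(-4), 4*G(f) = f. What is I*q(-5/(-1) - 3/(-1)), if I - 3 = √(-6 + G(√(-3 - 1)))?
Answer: -375 - 125*√(-24 + 2*I)/2 ≈ -387.75 - 306.45*I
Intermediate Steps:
G(f) = f/4
q(F) = 3 - 16*F (q(F) = 3 + (F*4)*(-4) = 3 + (4*F)*(-4) = 3 - 16*F)
I = 3 + √(-6 + I/2) (I = 3 + √(-6 + √(-3 - 1)/4) = 3 + √(-6 + √(-4)/4) = 3 + √(-6 + (2*I)/4) = 3 + √(-6 + I/2) ≈ 3.102 + 2.4516*I)
I*q(-5/(-1) - 3/(-1)) = (3 + √(-24 + 2*I)/2)*(3 - 16*(-5/(-1) - 3/(-1))) = (3 + √(-24 + 2*I)/2)*(3 - 16*(-5*(-1) - 3*(-1))) = (3 + √(-24 + 2*I)/2)*(3 - 16*(5 + 3)) = (3 + √(-24 + 2*I)/2)*(3 - 16*8) = (3 + √(-24 + 2*I)/2)*(3 - 128) = (3 + √(-24 + 2*I)/2)*(-125) = -375 - 125*√(-24 + 2*I)/2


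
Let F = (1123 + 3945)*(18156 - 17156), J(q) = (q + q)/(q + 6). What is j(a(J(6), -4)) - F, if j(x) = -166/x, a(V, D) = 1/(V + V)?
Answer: -5068332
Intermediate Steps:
J(q) = 2*q/(6 + q) (J(q) = (2*q)/(6 + q) = 2*q/(6 + q))
a(V, D) = 1/(2*V)
F = 5068000 (F = 5068*1000 = 5068000)
j(a(J(6), -4)) - F = -166*24/(6 + 6) - 1*5068000 = -166/(1/(2*((2*6/12)))) - 5068000 = -166/(1/(2*((2*6*(1/12))))) - 5068000 = -166/((1/2)/1) - 5068000 = -166/((1/2)*1) - 5068000 = -166/1/2 - 5068000 = -166*2 - 5068000 = -332 - 5068000 = -5068332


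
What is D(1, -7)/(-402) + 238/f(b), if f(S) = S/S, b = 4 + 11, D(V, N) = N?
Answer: 95683/402 ≈ 238.02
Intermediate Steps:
b = 15
f(S) = 1
D(1, -7)/(-402) + 238/f(b) = -7/(-402) + 238/1 = -7*(-1/402) + 238*1 = 7/402 + 238 = 95683/402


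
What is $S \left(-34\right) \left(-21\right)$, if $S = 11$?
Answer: $7854$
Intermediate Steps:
$S \left(-34\right) \left(-21\right) = 11 \left(-34\right) \left(-21\right) = \left(-374\right) \left(-21\right) = 7854$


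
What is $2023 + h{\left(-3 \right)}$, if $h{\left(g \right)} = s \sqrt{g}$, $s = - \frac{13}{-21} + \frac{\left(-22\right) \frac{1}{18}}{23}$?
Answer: $2023 + \frac{820 i \sqrt{3}}{1449} \approx 2023.0 + 0.98018 i$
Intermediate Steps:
$s = \frac{820}{1449}$ ($s = \left(-13\right) \left(- \frac{1}{21}\right) + \left(-22\right) \frac{1}{18} \cdot \frac{1}{23} = \frac{13}{21} - \frac{11}{207} = \frac{820}{1449} \approx 0.56591$)
$h{\left(g \right)} = \frac{820 \sqrt{g}}{1449}$
$2023 + h{\left(-3 \right)} = 2023 + \frac{820 \sqrt{-3}}{1449} = 2023 + \frac{820 i \sqrt{3}}{1449}$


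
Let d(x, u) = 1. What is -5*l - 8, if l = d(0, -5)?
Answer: -13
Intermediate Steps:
l = 1
-5*l - 8 = -5*1 - 8 = -5 - 8 = -13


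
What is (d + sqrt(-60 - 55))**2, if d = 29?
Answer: (29 + I*sqrt(115))**2 ≈ 726.0 + 621.98*I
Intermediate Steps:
(d + sqrt(-60 - 55))**2 = (29 + sqrt(-60 - 55))**2 = (29 + sqrt(-115))**2 = (29 + I*sqrt(115))**2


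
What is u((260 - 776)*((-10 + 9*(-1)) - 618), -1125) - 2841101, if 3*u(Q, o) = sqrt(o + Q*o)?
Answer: -2841101 + 5*I*sqrt(1643465) ≈ -2.8411e+6 + 6409.9*I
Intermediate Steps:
u(Q, o) = sqrt(o + Q*o)/3
u((260 - 776)*((-10 + 9*(-1)) - 618), -1125) - 2841101 = sqrt(-1125*(1 + (260 - 776)*((-10 + 9*(-1)) - 618)))/3 - 2841101 = sqrt(-1125*(1 - 516*((-10 - 9) - 618)))/3 - 2841101 = sqrt(-1125*(1 - 516*(-19 - 618)))/3 - 2841101 = sqrt(-1125*(1 - 516*(-637)))/3 - 2841101 = sqrt(-1125*(1 + 328692))/3 - 2841101 = sqrt(-1125*328693)/3 - 2841101 = sqrt(-369779625)/3 - 2841101 = (15*I*sqrt(1643465))/3 - 2841101 = 5*I*sqrt(1643465) - 2841101 = -2841101 + 5*I*sqrt(1643465)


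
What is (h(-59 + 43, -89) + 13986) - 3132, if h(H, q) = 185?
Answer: 11039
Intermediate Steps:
(h(-59 + 43, -89) + 13986) - 3132 = (185 + 13986) - 3132 = 14171 - 3132 = 11039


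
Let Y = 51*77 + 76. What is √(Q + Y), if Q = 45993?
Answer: 2*√12499 ≈ 223.60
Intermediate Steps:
Y = 4003 (Y = 3927 + 76 = 4003)
√(Q + Y) = √(45993 + 4003) = √49996 = 2*√12499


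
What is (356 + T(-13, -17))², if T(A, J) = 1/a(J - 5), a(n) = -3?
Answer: 1138489/9 ≈ 1.2650e+5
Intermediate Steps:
T(A, J) = -⅓ (T(A, J) = 1/(-3) = -⅓)
(356 + T(-13, -17))² = (356 - ⅓)² = (1067/3)² = 1138489/9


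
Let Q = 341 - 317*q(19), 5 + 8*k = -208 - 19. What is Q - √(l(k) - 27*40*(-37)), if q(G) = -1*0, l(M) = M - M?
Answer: 341 - 6*√1110 ≈ 141.10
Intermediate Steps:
k = -29 (k = -5/8 + (-208 - 19)/8 = -5/8 + (⅛)*(-227) = -5/8 - 227/8 = -29)
l(M) = 0
q(G) = 0
Q = 341 (Q = 341 - 317*0 = 341 + 0 = 341)
Q - √(l(k) - 27*40*(-37)) = 341 - √(0 - 27*40*(-37)) = 341 - √(0 - 1080*(-37)) = 341 - √(0 + 39960) = 341 - √39960 = 341 - 6*√1110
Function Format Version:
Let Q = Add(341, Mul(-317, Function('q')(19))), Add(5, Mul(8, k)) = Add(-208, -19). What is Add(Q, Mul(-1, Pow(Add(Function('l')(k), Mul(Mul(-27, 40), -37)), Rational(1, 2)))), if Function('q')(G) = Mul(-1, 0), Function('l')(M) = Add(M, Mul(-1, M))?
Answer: Add(341, Mul(-6, Pow(1110, Rational(1, 2)))) ≈ 141.10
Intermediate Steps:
k = -29 (k = Add(Rational(-5, 8), Mul(Rational(1, 8), Add(-208, -19))) = Add(Rational(-5, 8), Mul(Rational(1, 8), -227)) = Add(Rational(-5, 8), Rational(-227, 8)) = -29)
Function('l')(M) = 0
Function('q')(G) = 0
Q = 341 (Q = Add(341, Mul(-317, 0)) = Add(341, 0) = 341)
Add(Q, Mul(-1, Pow(Add(Function('l')(k), Mul(Mul(-27, 40), -37)), Rational(1, 2)))) = Add(341, Mul(-1, Pow(Add(0, Mul(Mul(-27, 40), -37)), Rational(1, 2)))) = Add(341, Mul(-1, Pow(Add(0, Mul(-1080, -37)), Rational(1, 2)))) = Add(341, Mul(-1, Pow(Add(0, 39960), Rational(1, 2)))) = Add(341, Mul(-1, Pow(39960, Rational(1, 2)))) = Add(341, Mul(-1, Mul(6, Pow(1110, Rational(1, 2))))) = Add(341, Mul(-6, Pow(1110, Rational(1, 2))))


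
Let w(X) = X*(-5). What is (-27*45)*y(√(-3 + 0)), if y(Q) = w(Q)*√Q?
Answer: 6075*(-3)^(¾) ≈ -9792.0 + 9792.0*I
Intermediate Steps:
w(X) = -5*X
y(Q) = -5*Q^(3/2) (y(Q) = (-5*Q)*√Q = -5*Q^(3/2))
(-27*45)*y(√(-3 + 0)) = (-27*45)*(-5*(-3 + 0)^(¾)) = -(-6075)*(√(-3))^(3/2) = -(-6075)*(I*√3)^(3/2) = -(-6075)*3^(¾)*I^(3/2) = 6075*3^(¾)*I^(3/2)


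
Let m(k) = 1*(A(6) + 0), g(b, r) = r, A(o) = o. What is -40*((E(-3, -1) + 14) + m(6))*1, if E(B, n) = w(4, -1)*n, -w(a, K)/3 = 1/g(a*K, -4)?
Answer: -770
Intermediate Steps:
w(a, K) = ¾ (w(a, K) = -3/(-4) = -3*(-¼) = ¾)
E(B, n) = 3*n/4
m(k) = 6 (m(k) = 1*(6 + 0) = 1*6 = 6)
-40*((E(-3, -1) + 14) + m(6))*1 = -40*(((¾)*(-1) + 14) + 6)*1 = -40*((-¾ + 14) + 6)*1 = -40*(53/4 + 6)*1 = -40*77/4*1 = -770*1 = -770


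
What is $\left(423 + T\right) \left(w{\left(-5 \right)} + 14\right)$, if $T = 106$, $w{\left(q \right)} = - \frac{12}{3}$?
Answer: $5290$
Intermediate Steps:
$w{\left(q \right)} = -4$ ($w{\left(q \right)} = \left(-12\right) \frac{1}{3} = -4$)
$\left(423 + T\right) \left(w{\left(-5 \right)} + 14\right) = \left(423 + 106\right) \left(-4 + 14\right) = 529 \cdot 10 = 5290$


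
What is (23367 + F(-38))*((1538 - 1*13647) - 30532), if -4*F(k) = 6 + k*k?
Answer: -1961869769/2 ≈ -9.8093e+8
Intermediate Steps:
F(k) = -3/2 - k²/4 (F(k) = -(6 + k*k)/4 = -(6 + k²)/4 = -3/2 - k²/4)
(23367 + F(-38))*((1538 - 1*13647) - 30532) = (23367 + (-3/2 - ¼*(-38)²))*((1538 - 1*13647) - 30532) = (23367 + (-3/2 - ¼*1444))*((1538 - 13647) - 30532) = (23367 + (-3/2 - 361))*(-12109 - 30532) = (23367 - 725/2)*(-42641) = (46009/2)*(-42641) = -1961869769/2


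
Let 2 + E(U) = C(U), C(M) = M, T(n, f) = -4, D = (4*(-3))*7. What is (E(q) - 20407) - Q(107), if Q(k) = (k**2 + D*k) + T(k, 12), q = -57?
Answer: -22923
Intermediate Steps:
D = -84 (D = -12*7 = -84)
E(U) = -2 + U
Q(k) = -4 + k**2 - 84*k (Q(k) = (k**2 - 84*k) - 4 = -4 + k**2 - 84*k)
(E(q) - 20407) - Q(107) = ((-2 - 57) - 20407) - (-4 + 107**2 - 84*107) = (-59 - 20407) - (-4 + 11449 - 8988) = -20466 - 1*2457 = -20466 - 2457 = -22923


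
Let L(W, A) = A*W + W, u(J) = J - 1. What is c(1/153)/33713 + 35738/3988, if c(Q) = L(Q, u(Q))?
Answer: 14101993530167/1573640108298 ≈ 8.9614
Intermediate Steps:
u(J) = -1 + J
L(W, A) = W + A*W
c(Q) = Q² (c(Q) = Q*(1 + (-1 + Q)) = Q*Q = Q²)
c(1/153)/33713 + 35738/3988 = (1/153)²/33713 + 35738/3988 = (1/153)²*(1/33713) + 35738*(1/3988) = (1/23409)*(1/33713) + 17869/1994 = 1/789187617 + 17869/1994 = 14101993530167/1573640108298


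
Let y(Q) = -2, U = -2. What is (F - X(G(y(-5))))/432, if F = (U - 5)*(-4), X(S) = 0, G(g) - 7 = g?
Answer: 7/108 ≈ 0.064815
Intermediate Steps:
G(g) = 7 + g
F = 28 (F = (-2 - 5)*(-4) = -7*(-4) = 28)
(F - X(G(y(-5))))/432 = (28 - 1*0)/432 = (28 + 0)*(1/432) = 28*(1/432) = 7/108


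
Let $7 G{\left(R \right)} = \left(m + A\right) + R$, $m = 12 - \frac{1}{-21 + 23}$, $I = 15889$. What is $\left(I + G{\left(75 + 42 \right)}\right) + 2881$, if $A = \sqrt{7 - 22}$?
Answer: $\frac{263037}{14} + \frac{i \sqrt{15}}{7} \approx 18788.0 + 0.55328 i$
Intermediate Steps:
$m = \frac{23}{2}$ ($m = 12 - \frac{1}{2} = \frac{23}{2} \approx 11.5$)
$A = i \sqrt{15}$ ($A = \sqrt{-15} = i \sqrt{15} \approx 3.873 i$)
$G{\left(R \right)} = \frac{23}{14} + \frac{R}{7} + \frac{i \sqrt{15}}{7}$ ($G{\left(R \right)} = \frac{\left(\frac{23}{2} + i \sqrt{15}\right) + R}{7} = \frac{\frac{23}{2} + R + i \sqrt{15}}{7} = \frac{23}{14} + \frac{R}{7} + \frac{i \sqrt{15}}{7}$)
$\left(I + G{\left(75 + 42 \right)}\right) + 2881 = \left(15889 + \left(\frac{23}{14} + \frac{75 + 42}{7} + \frac{i \sqrt{15}}{7}\right)\right) + 2881 = \left(15889 + \left(\frac{23}{14} + \frac{1}{7} \cdot 117 + \frac{i \sqrt{15}}{7}\right)\right) + 2881 = \left(15889 + \left(\frac{23}{14} + \frac{117}{7} + \frac{i \sqrt{15}}{7}\right)\right) + 2881 = \left(15889 + \left(\frac{257}{14} + \frac{i \sqrt{15}}{7}\right)\right) + 2881 = \left(\frac{222703}{14} + \frac{i \sqrt{15}}{7}\right) + 2881 = \frac{263037}{14} + \frac{i \sqrt{15}}{7}$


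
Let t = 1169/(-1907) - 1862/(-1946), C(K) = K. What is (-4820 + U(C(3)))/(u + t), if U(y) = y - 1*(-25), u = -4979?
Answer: 1270229816/1319707327 ≈ 0.96251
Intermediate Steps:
t = 91140/265073 (t = 1169*(-1/1907) - 1862*(-1/1946) = -1169/1907 + 133/139 = 91140/265073 ≈ 0.34383)
U(y) = 25 + y (U(y) = y + 25 = 25 + y)
(-4820 + U(C(3)))/(u + t) = (-4820 + (25 + 3))/(-4979 + 91140/265073) = (-4820 + 28)/(-1319707327/265073) = -4792*(-265073/1319707327) = 1270229816/1319707327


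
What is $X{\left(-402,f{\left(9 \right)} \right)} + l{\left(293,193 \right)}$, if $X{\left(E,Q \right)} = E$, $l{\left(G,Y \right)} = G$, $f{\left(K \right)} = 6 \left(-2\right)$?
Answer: $-109$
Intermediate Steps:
$f{\left(K \right)} = -12$
$X{\left(-402,f{\left(9 \right)} \right)} + l{\left(293,193 \right)} = -402 + 293 = -109$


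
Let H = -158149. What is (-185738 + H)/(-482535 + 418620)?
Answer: 114629/21305 ≈ 5.3804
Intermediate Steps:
(-185738 + H)/(-482535 + 418620) = (-185738 - 158149)/(-482535 + 418620) = -343887/(-63915) = -343887*(-1/63915) = 114629/21305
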